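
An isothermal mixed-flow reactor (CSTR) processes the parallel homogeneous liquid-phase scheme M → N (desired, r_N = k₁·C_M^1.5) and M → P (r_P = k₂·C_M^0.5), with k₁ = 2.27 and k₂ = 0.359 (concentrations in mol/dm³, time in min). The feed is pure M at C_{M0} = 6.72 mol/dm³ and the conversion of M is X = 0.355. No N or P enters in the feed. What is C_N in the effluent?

Exit C_M = C_{M0}(1−X) = 6.72×0.645 = 4.334 mol/dm³.
A CSTR operates uniformly at the exit composition, giving r_N = 20.48 and r_P = 0.7474 (each k·C_M^n at C_M = 4.334).
Fraction of consumed M going to N: r_N/(r_N+r_P) = 0.9648.
C_N = 0.9648·C_{M0}·X = 0.9648×6.72×0.355 = 2.30 mol/dm³.

2.30 mol/dm³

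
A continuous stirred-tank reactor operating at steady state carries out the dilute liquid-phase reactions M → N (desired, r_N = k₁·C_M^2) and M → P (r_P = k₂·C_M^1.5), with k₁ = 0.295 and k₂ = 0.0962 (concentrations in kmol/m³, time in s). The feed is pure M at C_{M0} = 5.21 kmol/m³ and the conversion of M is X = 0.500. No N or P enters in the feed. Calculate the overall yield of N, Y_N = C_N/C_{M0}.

0.416

Exit C_M = C_{M0}(1−X) = 5.21×0.500 = 2.605 kmol/m³.
A CSTR operates uniformly at the exit composition, giving r_N = 2.002 and r_P = 0.4045 (each k·C_M^n at C_M = 2.605).
Fraction of consumed M going to N: r_N/(r_N+r_P) = 0.8319.
C_N = 0.8319·C_{M0}·X = 0.8319×5.21×0.500 = 2.17 kmol/m³; Y_N = C_N/C_{M0} = 0.416.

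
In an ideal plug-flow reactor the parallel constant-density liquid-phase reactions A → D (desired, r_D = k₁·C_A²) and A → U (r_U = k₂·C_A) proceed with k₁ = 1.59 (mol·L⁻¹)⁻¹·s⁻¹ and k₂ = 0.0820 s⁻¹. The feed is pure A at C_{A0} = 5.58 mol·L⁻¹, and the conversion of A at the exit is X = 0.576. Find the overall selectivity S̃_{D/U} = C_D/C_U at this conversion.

72.7

C_A = C_{A0}(1−X) = 2.366 mol·L⁻¹.
Along a PFR/batch, dC_U/dC_A = −r_U/(r_D+r_U) = −k₂/(k₂+k₁·C_A).
Integrating from C_{A0} to C_A: C_U = (0.0820/1.59)·ln[(0.0820+1.59·5.58)/(0.0820+1.59·2.37)] = 0.05157·ln(8.954/3.844) = 0.04361 mol·L⁻¹.
Then C_D = (C_{A0}−C_A) − C_U = 3.214 − 0.04361 = 3.170 mol·L⁻¹.
S̃_{D/U} = C_D/C_U = 3.170/0.04361 = 72.7.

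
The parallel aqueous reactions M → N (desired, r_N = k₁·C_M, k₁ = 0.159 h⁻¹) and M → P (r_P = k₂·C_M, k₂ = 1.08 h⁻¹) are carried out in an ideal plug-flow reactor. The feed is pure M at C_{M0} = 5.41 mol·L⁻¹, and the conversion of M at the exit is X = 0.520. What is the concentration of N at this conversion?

C_M = C_{M0}(1−X) = 2.597 mol·L⁻¹.
Both paths are first order in M, so the instantaneous fraction to N is constant: dC_N/d(−C_M) = k₁/(k₁+k₂) = 0.1283.
C_N = 0.1283·(C_{M0}−C_M) = 0.1283×2.813 = 0.361 mol·L⁻¹.

0.361 mol·L⁻¹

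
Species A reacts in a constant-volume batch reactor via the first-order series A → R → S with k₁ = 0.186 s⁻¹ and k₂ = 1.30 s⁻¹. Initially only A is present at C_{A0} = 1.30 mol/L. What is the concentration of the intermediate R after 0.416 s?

0.0745 mol/L

For first-order series with pure A initially, C_R(t) = k₁C_{A0}/(k₂−k₁)·(e^(−k₁t) − e^(−k₂t)).
e^(−k₁t) = e^(−0.186×0.416) = e^(−0.07738) = 0.9255; e^(−k₂t) = e^(−0.5408) = 0.5823.
C_R = 0.186×1.30/(1.30−0.186) × (0.9255−0.5823) = 0.2171×0.3433 = 0.07451 mol/L.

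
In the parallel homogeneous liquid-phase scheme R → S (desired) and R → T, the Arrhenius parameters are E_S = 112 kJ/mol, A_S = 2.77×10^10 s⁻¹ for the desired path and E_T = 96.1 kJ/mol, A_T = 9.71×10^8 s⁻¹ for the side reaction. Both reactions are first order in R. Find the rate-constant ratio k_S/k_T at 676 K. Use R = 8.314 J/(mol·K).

1.69

k_S/k_T = (A_S/A_T)·exp[−(E_S−E_T)/(RT)] = (A_S/A_T)·exp[(E_T−E_S)/(RT)].
(E_T−E_S)/(RT) = (96.1−112)×10³/(8.314×676) = -15900/5620 = -2.829.
k_S/k_T = (2.77×10^10/9.71×10^8)·exp(-2.829) = 28.53 × 0.05907 = 1.69.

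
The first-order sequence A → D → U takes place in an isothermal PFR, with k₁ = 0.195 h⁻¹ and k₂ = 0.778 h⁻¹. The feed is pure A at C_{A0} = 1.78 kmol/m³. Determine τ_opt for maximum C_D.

The intermediate peaks when r₁ = r₂, i.e. k₁e^(−k₁τ) = k₂e^(−k₂τ), giving τ_opt = ln(k₂/k₁)/(k₂−k₁).
= ln(0.778/0.195)/(0.778−0.195) = ln(3.990)/0.5830 = 1.384/0.5830 = 2.37 h.

2.37 h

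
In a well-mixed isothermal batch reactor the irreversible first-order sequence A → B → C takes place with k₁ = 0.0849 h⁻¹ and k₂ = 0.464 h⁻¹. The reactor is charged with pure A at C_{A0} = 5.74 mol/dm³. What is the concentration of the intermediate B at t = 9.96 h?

0.539 mol/dm³

Solving the coupled first-order balances gives C_B(t) = [k₁/(k₂−k₁)]·C_{A0}·(e^(−k₁t) − e^(−k₂t)).
e^(−k₁t) = e^(−0.0849×9.96) = e^(−0.8456) = 0.4293; e^(−k₂t) = e^(−4.621) = 0.009839.
C_B = 0.0849×5.74/(0.464−0.0849) × (0.4293−0.009839) = 1.285×0.4195 = 0.5392 mol/dm³.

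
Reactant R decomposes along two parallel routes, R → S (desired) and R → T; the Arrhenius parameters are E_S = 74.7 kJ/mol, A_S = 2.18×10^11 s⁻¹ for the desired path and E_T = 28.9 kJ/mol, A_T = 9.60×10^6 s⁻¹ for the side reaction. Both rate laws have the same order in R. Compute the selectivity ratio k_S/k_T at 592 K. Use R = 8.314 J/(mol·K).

k_S/k_T = (A_S/A_T)·exp[−(E_S−E_T)/(RT)] = (A_S/A_T)·exp[(E_T−E_S)/(RT)].
(E_T−E_S)/(RT) = (28.9−74.7)×10³/(8.314×592) = -45800/4922 = -9.305.
k_S/k_T = (2.18×10^11/9.60×10^6)·exp(-9.305) = 22708 × 9.093×10^-5 = 2.06.
Since E_S > E_T, raising the temperature improves selectivity toward S.

2.06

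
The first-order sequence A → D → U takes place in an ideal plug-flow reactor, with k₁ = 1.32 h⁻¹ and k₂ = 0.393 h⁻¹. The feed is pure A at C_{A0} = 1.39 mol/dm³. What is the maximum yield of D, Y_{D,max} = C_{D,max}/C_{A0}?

0.598

For a first-order series the maximum intermediate yield is C_{D,max}/C_{A0} = (k₁/k₂)^[k₂/(k₂−k₁)].
= (1.32/0.393)^(0.393/(0.393−1.32)) = (3.359)^(-0.4239) = 0.5983.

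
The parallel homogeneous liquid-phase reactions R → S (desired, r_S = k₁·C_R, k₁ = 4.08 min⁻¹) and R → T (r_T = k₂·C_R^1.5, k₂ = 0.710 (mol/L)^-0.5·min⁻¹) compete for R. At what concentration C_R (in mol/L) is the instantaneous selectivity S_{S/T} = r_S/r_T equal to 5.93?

S_{S/T} = (k₁/k₂)·C_R^-0.5 ⇒ C_R = (S·k₂/k₁)^(-2).
= (5.93×0.710/4.08)^(-2) = (1.032)^(-2) = 0.939 mol/L.

0.939 mol/L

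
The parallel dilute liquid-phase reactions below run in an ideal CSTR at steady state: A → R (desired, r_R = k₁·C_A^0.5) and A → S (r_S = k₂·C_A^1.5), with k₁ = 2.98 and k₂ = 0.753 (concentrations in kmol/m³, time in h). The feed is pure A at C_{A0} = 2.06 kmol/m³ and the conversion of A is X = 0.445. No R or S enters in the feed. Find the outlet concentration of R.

0.711 kmol/m³

Exit C_A = C_{A0}(1−X) = 2.06×0.555 = 1.143 kmol/m³.
In a CSTR the entire volume is at exit conditions, so r_R = 2.98×1.143^0.5 = 3.186 and r_S = 0.753×1.143^1.5 = 0.9205.
Fraction of consumed A going to R: r_R/(r_R+r_S) = 0.7759.
C_R = 0.7759·C_{A0}·X = 0.7759×2.06×0.445 = 0.711 kmol/m³.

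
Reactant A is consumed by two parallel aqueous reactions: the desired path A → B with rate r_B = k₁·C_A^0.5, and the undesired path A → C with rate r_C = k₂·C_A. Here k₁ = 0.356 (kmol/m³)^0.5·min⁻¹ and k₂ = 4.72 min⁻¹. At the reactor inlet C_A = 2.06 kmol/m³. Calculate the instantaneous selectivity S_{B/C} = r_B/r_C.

S_{B/C} = r_B/r_C = (k₁·C_A^0.5)/(k₂·C_A) = (k₁/k₂)·C_A^-0.5.
= (0.356×2.060^0.5) / (4.72×2.060) = 0.5110/9.723 = 0.0526.

0.0526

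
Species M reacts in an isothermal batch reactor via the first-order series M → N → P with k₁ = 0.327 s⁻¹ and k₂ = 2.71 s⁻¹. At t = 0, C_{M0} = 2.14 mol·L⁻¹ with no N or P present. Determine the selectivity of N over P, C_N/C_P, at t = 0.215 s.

3.09

The intermediate concentration in a first-order A→B→C sequence is C_N = k₁C_{M0}(e^(−k₁t) − e^(−k₂t))/(k₂−k₁).
e^(−k₁t) = e^(−0.327×0.215) = e^(−0.07031) = 0.9321; e^(−k₂t) = e^(−0.5827) = 0.5584.
C_N = 0.327×2.14/(2.71−0.327) × (0.9321−0.5584) = 0.2937×0.3737 = 0.1097 mol·L⁻¹.
C_M = C_{M0}e^(−k₁t) = 1.995 mol·L⁻¹, so C_P = C_{M0}−C_M−C_N = 0.03555 mol·L⁻¹; C_N/C_P = 3.09.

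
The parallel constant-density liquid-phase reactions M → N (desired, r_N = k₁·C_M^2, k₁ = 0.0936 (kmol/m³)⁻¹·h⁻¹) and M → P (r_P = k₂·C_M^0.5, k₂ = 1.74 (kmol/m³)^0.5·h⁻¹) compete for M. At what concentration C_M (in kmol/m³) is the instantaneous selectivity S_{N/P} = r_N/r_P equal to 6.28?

S_{N/P} = (k₁/k₂)·C_M^1.5 ⇒ C_M = (S·k₂/k₁)^(1/1.5).
= (6.28×1.74/0.0936)^(0.6667) = (116.7)^(0.6667) = 23.9 kmol/m³.

23.9 kmol/m³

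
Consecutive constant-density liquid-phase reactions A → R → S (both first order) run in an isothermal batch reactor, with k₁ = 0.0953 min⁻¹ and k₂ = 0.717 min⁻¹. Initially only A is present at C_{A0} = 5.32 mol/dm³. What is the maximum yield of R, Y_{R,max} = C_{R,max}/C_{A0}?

For a first-order series the maximum intermediate yield is C_{R,max}/C_{A0} = (k₁/k₂)^[k₂/(k₂−k₁)].
= (0.0953/0.717)^(0.717/(0.717−0.0953)) = (0.1329)^(1.153) = 0.09755.

0.0975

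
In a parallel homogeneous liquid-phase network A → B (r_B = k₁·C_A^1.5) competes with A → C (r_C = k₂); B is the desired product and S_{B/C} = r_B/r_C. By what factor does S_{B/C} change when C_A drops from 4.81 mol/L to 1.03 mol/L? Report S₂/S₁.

S_{B/C} = (k₁/k₂)·C_A^1.5, so S₂/S₁ = (C_{A,2}/C_{A,1})^1.5.
= (1.03/4.81)^1.5 = (0.2141)^1.5 = 0.0991.

0.0991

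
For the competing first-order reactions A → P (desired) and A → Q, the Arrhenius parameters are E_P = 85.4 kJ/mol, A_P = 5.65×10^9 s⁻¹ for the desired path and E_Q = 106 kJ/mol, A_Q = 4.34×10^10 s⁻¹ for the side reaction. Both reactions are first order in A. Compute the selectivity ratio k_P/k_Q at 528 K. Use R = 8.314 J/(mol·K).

k_P/k_Q = (A_P/A_Q)·exp[−(E_P−E_Q)/(RT)] = (A_P/A_Q)·exp[(E_Q−E_P)/(RT)].
(E_Q−E_P)/(RT) = (106−85.4)×10³/(8.314×528) = 20600/4390 = 4.693.
k_P/k_Q = (5.65×10^9/4.34×10^10)·exp(4.693) = 0.1302 × 109.1 = 14.2.

14.2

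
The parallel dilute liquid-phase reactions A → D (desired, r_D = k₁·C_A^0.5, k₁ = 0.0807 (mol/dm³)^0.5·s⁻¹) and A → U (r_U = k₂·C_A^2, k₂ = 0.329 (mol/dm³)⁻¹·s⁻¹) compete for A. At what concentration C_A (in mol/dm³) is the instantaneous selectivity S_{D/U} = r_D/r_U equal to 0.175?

S_{D/U} = (k₁/k₂)·C_A^-1.5 ⇒ C_A = (S·k₂/k₁)^(1/(-1.5)).
= (0.175×0.329/0.0807)^(-0.6667) = (0.7134)^(-0.6667) = 1.25 mol/dm³.

1.25 mol/dm³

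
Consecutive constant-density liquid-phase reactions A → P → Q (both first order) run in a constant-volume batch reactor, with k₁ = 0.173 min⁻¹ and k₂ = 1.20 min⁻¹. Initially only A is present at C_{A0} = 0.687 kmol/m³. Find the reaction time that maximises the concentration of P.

1.89 min

The intermediate peaks when r₁ = r₂, i.e. k₁e^(−k₁t) = k₂e^(−k₂t), giving t_opt = ln(k₂/k₁)/(k₂−k₁).
= ln(1.20/0.173)/(1.20−0.173) = ln(6.936)/1.027 = 1.937/1.027 = 1.89 min.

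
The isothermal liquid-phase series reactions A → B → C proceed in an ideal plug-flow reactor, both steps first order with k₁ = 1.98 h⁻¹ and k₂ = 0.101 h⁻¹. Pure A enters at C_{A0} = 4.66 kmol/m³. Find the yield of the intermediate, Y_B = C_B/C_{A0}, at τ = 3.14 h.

0.765

The intermediate concentration in a first-order A→B→C sequence is C_B = k₁C_{A0}(e^(−k₁τ) − e^(−k₂τ))/(k₂−k₁).
e^(−k₁τ) = e^(−1.98×3.14) = e^(−6.217) = 0.001995; e^(−k₂τ) = e^(−0.3171) = 0.7282.
C_B = 1.98×4.66/(0.101−1.98) × (0.001995−0.7282) = (-4.910)×(-0.7262) = 3.566 kmol/m³.
Y_B = C_B/C_{A0} = 3.566/4.66 = 0.765.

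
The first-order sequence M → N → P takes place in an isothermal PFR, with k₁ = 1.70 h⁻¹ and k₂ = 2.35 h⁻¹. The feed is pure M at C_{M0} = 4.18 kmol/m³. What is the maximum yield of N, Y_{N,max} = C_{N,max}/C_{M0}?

0.310

Evaluating C_N at τ_opt = ln(k₂/k₁)/(k₂−k₁) gives C_{N,max}/C_{M0} = (k₁/k₂)^[k₂/(k₂−k₁)].
= (1.70/2.35)^(2.35/(2.35−1.70)) = (0.7234)^(3.615) = 0.3102.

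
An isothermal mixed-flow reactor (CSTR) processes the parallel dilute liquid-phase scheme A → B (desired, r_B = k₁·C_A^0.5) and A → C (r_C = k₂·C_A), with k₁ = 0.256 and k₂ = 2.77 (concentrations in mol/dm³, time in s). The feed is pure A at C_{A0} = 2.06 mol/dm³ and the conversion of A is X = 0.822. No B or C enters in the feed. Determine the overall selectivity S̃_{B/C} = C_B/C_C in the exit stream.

Exit C_A = C_{A0}(1−X) = 2.06×0.178 = 0.3667 mol/dm³.
Rates in a CSTR are evaluated at the outlet concentration: r_B = 0.256×0.3667^0.5 = 0.1550, r_C = 2.77×0.3667 = 1.016.
Overall selectivity = C_B/C_C = r_Bτ/(r_Cτ) = r_B/r_C = 0.153.

0.153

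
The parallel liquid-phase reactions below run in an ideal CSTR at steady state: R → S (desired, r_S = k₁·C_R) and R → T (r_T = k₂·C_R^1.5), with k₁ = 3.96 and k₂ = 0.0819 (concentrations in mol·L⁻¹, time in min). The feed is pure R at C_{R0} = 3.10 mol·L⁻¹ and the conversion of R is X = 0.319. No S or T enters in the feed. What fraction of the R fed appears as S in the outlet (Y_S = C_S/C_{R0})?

0.310

Exit C_R = C_{R0}(1−X) = 3.10×0.681 = 2.111 mol·L⁻¹.
In a CSTR the entire volume is at exit conditions, so r_S = 3.96×2.111 = 8.360 and r_T = 0.0819×2.111^1.5 = 0.2512.
Fraction of consumed R going to S: r_S/(r_S+r_T) = 0.9708.
C_S = 0.9708·C_{R0}·X = 0.9708×3.10×0.319 = 0.960 mol·L⁻¹; Y_S = C_S/C_{R0} = 0.310.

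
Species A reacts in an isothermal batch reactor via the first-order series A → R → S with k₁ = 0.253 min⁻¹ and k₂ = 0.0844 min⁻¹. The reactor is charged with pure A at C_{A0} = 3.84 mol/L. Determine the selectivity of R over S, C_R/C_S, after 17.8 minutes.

Solving the coupled first-order balances gives C_R(t) = [k₁/(k₂−k₁)]·C_{A0}·(e^(−k₁t) − e^(−k₂t)).
e^(−k₁t) = e^(−0.253×17.8) = e^(−4.503) = 0.01107; e^(−k₂t) = e^(−1.502) = 0.2226.
C_R = 0.253×3.84/(0.0844−0.253) × (0.01107−0.2226) = (-5.762)×(-0.2115) = 1.219 mol/L.
C_A = C_{A0}e^(−k₁t) = 0.04251 mol/L, so C_S = C_{A0}−C_A−C_R = 2.579 mol/L; C_R/C_S = 0.473.

0.473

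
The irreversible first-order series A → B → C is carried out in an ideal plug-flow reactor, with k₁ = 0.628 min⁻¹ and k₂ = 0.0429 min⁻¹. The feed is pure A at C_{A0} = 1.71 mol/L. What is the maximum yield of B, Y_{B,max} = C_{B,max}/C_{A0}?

0.821

For a first-order series the maximum intermediate yield is C_{B,max}/C_{A0} = (k₁/k₂)^[k₂/(k₂−k₁)].
= (0.628/0.0429)^(0.0429/(0.0429−0.628)) = (14.64)^(-0.07332) = 0.8214.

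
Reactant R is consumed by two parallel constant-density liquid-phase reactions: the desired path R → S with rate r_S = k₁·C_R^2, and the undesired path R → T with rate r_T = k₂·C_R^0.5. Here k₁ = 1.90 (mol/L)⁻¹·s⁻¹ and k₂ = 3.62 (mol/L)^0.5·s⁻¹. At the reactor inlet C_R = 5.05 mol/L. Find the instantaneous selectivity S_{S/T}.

5.96

S_{S/T} = r_S/r_T = (k₁·C_R^2)/(k₂·C_R^0.5) = (k₁/k₂)·C_R^1.5.
= (1.90×5.050^2) / (3.62×5.050^0.5) = 48.45/8.135 = 5.96.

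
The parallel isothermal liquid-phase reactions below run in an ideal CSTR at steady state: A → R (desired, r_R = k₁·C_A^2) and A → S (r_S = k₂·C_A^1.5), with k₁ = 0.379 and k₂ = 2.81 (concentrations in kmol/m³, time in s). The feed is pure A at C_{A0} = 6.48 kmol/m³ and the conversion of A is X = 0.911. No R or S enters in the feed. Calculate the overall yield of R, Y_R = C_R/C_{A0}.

0.0846

Exit C_A = C_{A0}(1−X) = 6.48×0.0890 = 0.5767 kmol/m³.
Rates in a CSTR are evaluated at the outlet concentration: r_R = 0.379×0.5767^2 = 0.1261, r_S = 2.81×0.5767^1.5 = 1.231.
Fraction of consumed A going to R: r_R/(r_R+r_S) = 0.09291.
C_R = 0.09291·C_{A0}·X = 0.09291×6.48×0.911 = 0.548 kmol/m³; Y_R = C_R/C_{A0} = 0.0846.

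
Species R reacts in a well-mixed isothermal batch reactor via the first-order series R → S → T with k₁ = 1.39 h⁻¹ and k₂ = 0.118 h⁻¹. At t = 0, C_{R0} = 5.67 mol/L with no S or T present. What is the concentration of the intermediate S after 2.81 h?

For first-order series with pure R initially, C_S(t) = k₁C_{R0}/(k₂−k₁)·(e^(−k₁t) − e^(−k₂t)).
e^(−k₁t) = e^(−1.39×2.81) = e^(−3.906) = 0.02012; e^(−k₂t) = e^(−0.3316) = 0.7178.
C_S = 1.39×5.67/(0.118−1.39) × (0.02012−0.7178) = (-6.196)×(-0.6977) = 4.323 mol/L.

4.32 mol/L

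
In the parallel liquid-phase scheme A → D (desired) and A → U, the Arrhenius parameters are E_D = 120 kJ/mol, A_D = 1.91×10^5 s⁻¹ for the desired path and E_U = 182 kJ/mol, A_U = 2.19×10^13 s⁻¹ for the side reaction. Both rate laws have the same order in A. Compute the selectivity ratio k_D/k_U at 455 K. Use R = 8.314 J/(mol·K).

0.114

Since both paths have the same order in A, the concentration cancels and S_{D/U} = k_D/k_U = (A_D/A_U)·exp[(E_U−E_D)/(RT)].
(E_U−E_D)/(RT) = (182−120)×10³/(8.314×455) = 62000/3783 = 16.39.
k_D/k_U = (1.91×10^5/2.19×10^13)·exp(16.39) = 8.721×10^-9 × 1.312×10^7 = 0.114.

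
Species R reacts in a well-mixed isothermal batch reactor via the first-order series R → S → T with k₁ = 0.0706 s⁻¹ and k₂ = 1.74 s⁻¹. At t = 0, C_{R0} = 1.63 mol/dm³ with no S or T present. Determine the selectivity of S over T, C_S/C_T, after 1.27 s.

The intermediate concentration in a first-order A→B→C sequence is C_S = k₁C_{R0}(e^(−k₁t) − e^(−k₂t))/(k₂−k₁).
e^(−k₁t) = e^(−0.0706×1.27) = e^(−0.08966) = 0.9142; e^(−k₂t) = e^(−2.210) = 0.1097.
C_S = 0.0706×1.63/(1.74−0.0706) × (0.9142−0.1097) = 0.06893×0.8045 = 0.05546 mol/dm³.
C_R = C_{R0}e^(−k₁t) = 1.490 mol/dm³, so C_T = C_{R0}−C_R−C_S = 0.08433 mol/dm³; C_S/C_T = 0.658.

0.658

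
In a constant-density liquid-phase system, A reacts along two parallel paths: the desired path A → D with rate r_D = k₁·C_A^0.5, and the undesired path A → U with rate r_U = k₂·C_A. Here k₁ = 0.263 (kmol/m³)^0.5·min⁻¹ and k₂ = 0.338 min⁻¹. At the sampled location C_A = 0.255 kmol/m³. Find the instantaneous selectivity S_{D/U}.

1.54

S_{D/U} = r_D/r_U = (k₁·C_A^0.5)/(k₂·C_A) = (k₁/k₂)·C_A^-0.5.
= (0.263×0.2550^0.5) / (0.338×0.2550) = 0.1328/0.08619 = 1.54.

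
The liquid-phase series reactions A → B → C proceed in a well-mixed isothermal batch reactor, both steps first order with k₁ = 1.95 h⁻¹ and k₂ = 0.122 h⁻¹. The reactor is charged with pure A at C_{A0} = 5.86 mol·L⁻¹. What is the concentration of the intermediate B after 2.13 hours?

4.72 mol·L⁻¹

For first-order series with pure A initially, C_B(t) = k₁C_{A0}/(k₂−k₁)·(e^(−k₁t) − e^(−k₂t)).
e^(−k₁t) = e^(−1.95×2.13) = e^(−4.153) = 0.01571; e^(−k₂t) = e^(−0.2599) = 0.7712.
C_B = 1.95×5.86/(0.122−1.95) × (0.01571−0.7712) = (-6.251)×(-0.7555) = 4.722 mol·L⁻¹.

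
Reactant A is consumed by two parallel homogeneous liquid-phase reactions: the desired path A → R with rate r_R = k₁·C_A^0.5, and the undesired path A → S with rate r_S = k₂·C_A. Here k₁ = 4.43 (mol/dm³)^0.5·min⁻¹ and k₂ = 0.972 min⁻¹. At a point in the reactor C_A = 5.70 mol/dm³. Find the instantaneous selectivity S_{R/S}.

S_{R/S} = r_R/r_S = (k₁·C_A^0.5)/(k₂·C_A) = (k₁/k₂)·C_A^-0.5.
= (4.43×5.700^0.5) / (0.972×5.700) = 10.58/5.540 = 1.91.
The undesired path is higher order in A, so low C_A (CSTR or dilute feed) favours R.

1.91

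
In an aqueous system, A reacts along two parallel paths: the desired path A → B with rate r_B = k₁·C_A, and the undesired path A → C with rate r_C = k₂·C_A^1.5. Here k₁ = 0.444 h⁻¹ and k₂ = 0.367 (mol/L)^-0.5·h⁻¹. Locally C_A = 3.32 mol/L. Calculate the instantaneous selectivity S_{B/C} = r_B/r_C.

S_{B/C} = r_B/r_C = (k₁·C_A)/(k₂·C_A^1.5) = (k₁/k₂)·C_A^-0.5.
= (0.444×3.320) / (0.367×3.320^1.5) = 1.474/2.220 = 0.664.

0.664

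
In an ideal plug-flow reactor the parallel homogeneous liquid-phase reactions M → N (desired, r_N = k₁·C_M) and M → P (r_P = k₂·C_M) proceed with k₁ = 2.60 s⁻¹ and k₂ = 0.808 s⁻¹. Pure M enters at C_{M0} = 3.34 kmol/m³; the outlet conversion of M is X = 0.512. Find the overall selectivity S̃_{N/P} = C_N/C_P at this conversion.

C_M = C_{M0}(1−X) = 1.630 kmol/m³.
Both paths are first order in M, so the instantaneous fraction to N is constant: dC_N/d(−C_M) = k₁/(k₁+k₂) = 0.7629.
C_N = 0.7629·(C_{M0}−C_M) = 0.7629×1.710 = 1.30 kmol/m³.
C_P = (C_{M0}−C_M)−C_N = 0.4054 kmol/m³; S̃_{N/P} = 1.305/0.4054 = 3.22.

3.22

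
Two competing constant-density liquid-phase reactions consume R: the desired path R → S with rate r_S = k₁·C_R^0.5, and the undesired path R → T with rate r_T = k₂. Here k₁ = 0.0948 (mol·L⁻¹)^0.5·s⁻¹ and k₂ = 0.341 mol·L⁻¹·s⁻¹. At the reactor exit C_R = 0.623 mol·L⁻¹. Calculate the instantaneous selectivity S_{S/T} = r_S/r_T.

S_{S/T} = r_S/r_T = (k₁·C_R^0.5)/(k₂) = (k₁/k₂)·C_R^0.5.
= (0.0948×0.6230^0.5) / (0.341) = 0.07483/0.3410 = 0.219.
Since the desired path is higher order in R, keeping C_R high (PFR or concentrated feed) favours S.

0.219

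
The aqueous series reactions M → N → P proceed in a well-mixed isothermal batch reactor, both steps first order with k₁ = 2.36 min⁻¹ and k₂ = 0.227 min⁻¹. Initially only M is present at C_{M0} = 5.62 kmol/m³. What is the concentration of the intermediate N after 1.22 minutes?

The intermediate concentration in a first-order A→B→C sequence is C_N = k₁C_{M0}(e^(−k₁t) − e^(−k₂t))/(k₂−k₁).
e^(−k₁t) = e^(−2.36×1.22) = e^(−2.879) = 0.05618; e^(−k₂t) = e^(−0.2769) = 0.7581.
C_N = 2.36×5.62/(0.227−2.36) × (0.05618−0.7581) = (-6.218)×(-0.7019) = 4.365 kmol/m³.

4.36 kmol/m³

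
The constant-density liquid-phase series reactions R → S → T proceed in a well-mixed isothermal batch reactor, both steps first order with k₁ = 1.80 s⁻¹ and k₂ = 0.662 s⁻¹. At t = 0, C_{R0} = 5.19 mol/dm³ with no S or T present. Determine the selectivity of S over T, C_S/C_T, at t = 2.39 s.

For first-order series with pure R initially, C_S(t) = k₁C_{R0}/(k₂−k₁)·(e^(−k₁t) − e^(−k₂t)).
e^(−k₁t) = e^(−1.80×2.39) = e^(−4.302) = 0.01354; e^(−k₂t) = e^(−1.582) = 0.2055.
C_S = 1.80×5.19/(0.662−1.80) × (0.01354−0.2055) = (-8.209)×(-0.1920) = 1.576 mol/dm³.
C_R = C_{R0}e^(−k₁t) = 0.07028 mol/dm³, so C_T = C_{R0}−C_R−C_S = 3.544 mol/dm³; C_S/C_T = 0.445.

0.445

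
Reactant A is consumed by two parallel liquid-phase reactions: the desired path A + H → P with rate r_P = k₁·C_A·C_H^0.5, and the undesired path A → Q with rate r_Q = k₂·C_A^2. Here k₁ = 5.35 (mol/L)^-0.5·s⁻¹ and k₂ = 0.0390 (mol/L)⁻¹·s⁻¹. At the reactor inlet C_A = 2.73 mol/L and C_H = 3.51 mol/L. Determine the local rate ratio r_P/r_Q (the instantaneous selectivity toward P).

S_{P/Q} = r_P/r_Q = (k₁·C_A·C_H^0.5)/(k₂·C_A^2) = (k₁/k₂)·C_A⁻¹·C_H^0.5.
= (5.35×2.730×3.510^0.5) / (0.0390×2.730^2) = 27.36/0.2907 = 94.1.
The undesired path is higher order in A, so low C_A (CSTR or dilute feed) favours P.

94.1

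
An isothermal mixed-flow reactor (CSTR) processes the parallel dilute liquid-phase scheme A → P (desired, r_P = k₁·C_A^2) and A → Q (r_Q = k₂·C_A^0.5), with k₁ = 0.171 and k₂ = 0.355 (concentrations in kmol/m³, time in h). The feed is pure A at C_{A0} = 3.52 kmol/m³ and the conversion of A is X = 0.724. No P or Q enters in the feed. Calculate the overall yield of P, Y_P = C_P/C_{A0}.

Exit C_A = C_{A0}(1−X) = 3.52×0.276 = 0.9715 kmol/m³.
A CSTR operates uniformly at the exit composition, giving r_P = 0.1614 and r_Q = 0.3499 (each k·C_A^n at C_A = 0.9715).
Fraction of consumed A going to P: r_P/(r_P+r_Q) = 0.3157.
C_P = 0.3157·C_{A0}·X = 0.3157×3.52×0.724 = 0.804 kmol/m³; Y_P = C_P/C_{A0} = 0.229.

0.229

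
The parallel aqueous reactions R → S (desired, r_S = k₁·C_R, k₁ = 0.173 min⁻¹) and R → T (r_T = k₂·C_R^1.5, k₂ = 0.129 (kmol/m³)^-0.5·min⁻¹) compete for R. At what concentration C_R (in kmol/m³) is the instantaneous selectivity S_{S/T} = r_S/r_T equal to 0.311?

S_{S/T} = (k₁/k₂)·C_R^-0.5 ⇒ C_R = (S·k₂/k₁)^(-2).
= (0.311×0.129/0.173)^(-2) = (0.2319)^(-2) = 18.6 kmol/m³.

18.6 kmol/m³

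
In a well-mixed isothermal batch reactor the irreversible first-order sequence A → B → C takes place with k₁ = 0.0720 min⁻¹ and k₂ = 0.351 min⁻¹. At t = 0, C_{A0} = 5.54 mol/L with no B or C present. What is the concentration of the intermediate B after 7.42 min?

0.732 mol/L

For first-order series with pure A initially, C_B(t) = k₁C_{A0}/(k₂−k₁)·(e^(−k₁t) − e^(−k₂t)).
e^(−k₁t) = e^(−0.0720×7.42) = e^(−0.5342) = 0.5861; e^(−k₂t) = e^(−2.604) = 0.07395.
C_B = 0.0720×5.54/(0.351−0.0720) × (0.5861−0.07395) = 1.430×0.5122 = 0.7322 mol/L.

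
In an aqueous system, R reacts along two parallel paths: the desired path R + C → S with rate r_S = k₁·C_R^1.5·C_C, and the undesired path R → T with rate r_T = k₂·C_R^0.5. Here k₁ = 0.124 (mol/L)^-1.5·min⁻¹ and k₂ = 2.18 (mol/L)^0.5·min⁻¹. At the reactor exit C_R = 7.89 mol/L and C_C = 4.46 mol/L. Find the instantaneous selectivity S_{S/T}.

S_{S/T} = r_S/r_T = (k₁·C_R^1.5·C_C)/(k₂·C_R^0.5) = (k₁/k₂)·C_R·C_C.
= (0.124×7.890^1.5×4.460) / (2.18×7.890^0.5) = 12.26/6.123 = 2.00.
Since the desired path is higher order in R, keeping C_R high (PFR or concentrated feed) favours S.

2.00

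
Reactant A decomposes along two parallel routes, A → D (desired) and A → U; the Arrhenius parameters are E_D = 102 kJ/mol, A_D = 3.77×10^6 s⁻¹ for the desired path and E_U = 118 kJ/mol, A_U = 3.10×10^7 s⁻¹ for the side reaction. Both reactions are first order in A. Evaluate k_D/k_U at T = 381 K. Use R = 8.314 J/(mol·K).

19.0

Since both paths have the same order in A, the concentration cancels and S_{D/U} = k_D/k_U = (A_D/A_U)·exp[(E_U−E_D)/(RT)].
(E_U−E_D)/(RT) = (118−102)×10³/(8.314×381) = 16000/3168 = 5.051.
k_D/k_U = (3.77×10^6/3.10×10^7)·exp(5.051) = 0.1216 × 156.2 = 19.0.
Since E_D < E_U, lowering the temperature improves selectivity toward D.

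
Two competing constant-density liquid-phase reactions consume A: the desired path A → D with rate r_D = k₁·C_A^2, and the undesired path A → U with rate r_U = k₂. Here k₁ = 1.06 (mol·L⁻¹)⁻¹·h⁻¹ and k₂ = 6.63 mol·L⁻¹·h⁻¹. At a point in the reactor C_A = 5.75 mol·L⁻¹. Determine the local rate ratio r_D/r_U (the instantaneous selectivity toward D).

5.29

S_{D/U} = r_D/r_U = (k₁·C_A^2)/(k₂) = (k₁/k₂)·C_A^2.
= (1.06×5.750^2) / (6.63) = 35.05/6.630 = 5.29.
Since the desired path is higher order in A, keeping C_A high (PFR or concentrated feed) favours D.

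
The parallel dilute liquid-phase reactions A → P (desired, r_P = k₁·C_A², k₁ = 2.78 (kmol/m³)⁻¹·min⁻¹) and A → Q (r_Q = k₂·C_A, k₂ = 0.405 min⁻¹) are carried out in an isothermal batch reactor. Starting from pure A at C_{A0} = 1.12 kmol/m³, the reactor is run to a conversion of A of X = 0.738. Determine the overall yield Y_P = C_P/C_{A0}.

0.600

C_A = C_{A0}(1−X) = 0.2934 kmol/m³.
Along a PFR/batch, dC_Q/dC_A = −r_Q/(r_P+r_Q) = −k₂/(k₂+k₁·C_A).
Integrating from C_{A0} to C_A: C_Q = (0.405/2.78)·ln[(0.405+2.78·1.12)/(0.405+2.78·0.293)] = 0.1457·ln(3.519/1.221) = 0.1542 kmol/m³.
Then C_P = (C_{A0}−C_A) − C_Q = 0.8266 − 0.1542 = 0.6723 kmol/m³.
Y_P = C_P/C_{A0} = 0.6723/1.12 = 0.600.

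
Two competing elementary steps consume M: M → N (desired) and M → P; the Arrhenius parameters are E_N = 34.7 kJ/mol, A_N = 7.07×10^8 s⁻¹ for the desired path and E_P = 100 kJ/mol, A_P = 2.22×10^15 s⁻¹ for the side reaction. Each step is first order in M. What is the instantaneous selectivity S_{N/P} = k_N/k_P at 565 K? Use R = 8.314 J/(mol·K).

0.347

With equal orders, S_{N/P} = k_N/k_P = (A_N/A_P)·exp[(E_P−E_N)/(RT)].
(E_P−E_N)/(RT) = (100−34.7)×10³/(8.314×565) = 65300/4697 = 13.90.
k_N/k_P = (7.07×10^8/2.22×10^15)·exp(13.90) = 3.185×10^-7 × 1.090×10^6 = 0.347.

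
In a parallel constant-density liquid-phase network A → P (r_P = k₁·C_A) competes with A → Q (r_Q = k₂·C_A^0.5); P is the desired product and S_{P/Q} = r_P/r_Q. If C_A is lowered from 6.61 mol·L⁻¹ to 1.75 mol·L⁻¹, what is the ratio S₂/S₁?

S_{P/Q} = (k₁/k₂)·C_A^0.5, so S₂/S₁ = (C_{A,2}/C_{A,1})^0.5.
= (1.75/6.61)^0.5 = (0.2648)^0.5 = 0.515.
Selectivity toward P falls as C_A falls — high-concentration operation is favoured.

0.515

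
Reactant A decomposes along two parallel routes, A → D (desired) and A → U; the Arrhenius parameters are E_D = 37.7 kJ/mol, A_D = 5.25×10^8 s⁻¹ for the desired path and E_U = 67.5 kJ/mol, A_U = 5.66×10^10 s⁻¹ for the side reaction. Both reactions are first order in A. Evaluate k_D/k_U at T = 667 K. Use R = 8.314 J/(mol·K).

k_D/k_U = (A_D/A_U)·exp[−(E_D−E_U)/(RT)] = (A_D/A_U)·exp[(E_U−E_D)/(RT)].
(E_U−E_D)/(RT) = (67.5−37.7)×10³/(8.314×667) = 29800/5545 = 5.374.
k_D/k_U = (5.25×10^8/5.66×10^10)·exp(5.374) = 0.009276 × 215.7 = 2.00.

2.00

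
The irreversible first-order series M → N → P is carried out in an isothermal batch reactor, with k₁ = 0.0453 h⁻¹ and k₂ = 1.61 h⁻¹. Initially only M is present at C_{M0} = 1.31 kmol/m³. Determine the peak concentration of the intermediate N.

For a first-order series the maximum intermediate yield is C_{N,max}/C_{M0} = (k₁/k₂)^[k₂/(k₂−k₁)].
= (0.0453/1.61)^(1.61/(1.61−0.0453)) = (0.02814)^(1.029) = 0.02537.
C_{N,max} = 0.02537×1.31 = 0.0332 kmol/m³.

0.0332 kmol/m³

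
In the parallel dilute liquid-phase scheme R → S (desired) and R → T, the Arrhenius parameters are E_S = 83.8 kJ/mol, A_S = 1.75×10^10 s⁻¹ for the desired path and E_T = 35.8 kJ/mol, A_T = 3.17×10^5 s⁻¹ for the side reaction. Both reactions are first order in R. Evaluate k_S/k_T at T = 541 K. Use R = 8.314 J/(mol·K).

Since both paths have the same order in R, the concentration cancels and S_{S/T} = k_S/k_T = (A_S/A_T)·exp[(E_T−E_S)/(RT)].
(E_T−E_S)/(RT) = (35.8−83.8)×10³/(8.314×541) = -48000/4498 = -10.67.
k_S/k_T = (1.75×10^10/3.17×10^5)·exp(-10.67) = 55205 × 2.319×10^-5 = 1.28.

1.28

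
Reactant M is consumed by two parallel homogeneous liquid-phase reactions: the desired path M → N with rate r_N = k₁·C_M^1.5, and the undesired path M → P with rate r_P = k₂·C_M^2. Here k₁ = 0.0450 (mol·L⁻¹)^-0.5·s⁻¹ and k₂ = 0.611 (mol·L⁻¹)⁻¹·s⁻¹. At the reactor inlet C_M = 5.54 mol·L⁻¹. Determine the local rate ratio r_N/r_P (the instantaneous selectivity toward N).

0.0313

S_{N/P} = r_N/r_P = (k₁·C_M^1.5)/(k₂·C_M^2) = (k₁/k₂)·C_M^-0.5.
= (0.0450×5.540^1.5) / (0.611×5.540^2) = 0.5868/18.75 = 0.0313.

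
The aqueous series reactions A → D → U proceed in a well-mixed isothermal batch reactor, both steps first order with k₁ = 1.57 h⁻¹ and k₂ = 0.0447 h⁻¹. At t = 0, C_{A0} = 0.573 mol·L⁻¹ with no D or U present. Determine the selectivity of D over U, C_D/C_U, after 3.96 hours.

6.25

The intermediate concentration in a first-order A→B→C sequence is C_D = k₁C_{A0}(e^(−k₁t) − e^(−k₂t))/(k₂−k₁).
e^(−k₁t) = e^(−1.57×3.96) = e^(−6.217) = 0.001995; e^(−k₂t) = e^(−0.1770) = 0.8378.
C_D = 1.57×0.573/(0.0447−1.57) × (0.001995−0.8378) = (-0.5898)×(-0.8358) = 0.4929 mol·L⁻¹.
C_A = C_{A0}e^(−k₁t) = 0.001143 mol·L⁻¹, so C_U = C_{A0}−C_A−C_D = 0.07892 mol·L⁻¹; C_D/C_U = 6.25.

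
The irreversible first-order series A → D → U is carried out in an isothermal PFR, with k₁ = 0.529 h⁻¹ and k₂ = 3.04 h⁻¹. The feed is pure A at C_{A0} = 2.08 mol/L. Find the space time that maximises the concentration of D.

0.696 h

The intermediate peaks when r₁ = r₂, i.e. k₁e^(−k₁τ) = k₂e^(−k₂τ), giving τ_opt = ln(k₂/k₁)/(k₂−k₁).
= ln(3.04/0.529)/(3.04−0.529) = ln(5.747)/2.511 = 1.749/2.511 = 0.696 h.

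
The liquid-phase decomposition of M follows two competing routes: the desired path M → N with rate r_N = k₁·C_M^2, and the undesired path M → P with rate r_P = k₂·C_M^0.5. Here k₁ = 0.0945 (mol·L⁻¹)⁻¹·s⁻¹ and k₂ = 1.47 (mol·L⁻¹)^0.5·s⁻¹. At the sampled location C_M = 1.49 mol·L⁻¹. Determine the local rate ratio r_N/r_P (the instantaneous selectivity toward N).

S_{N/P} = r_N/r_P = (k₁·C_M^2)/(k₂·C_M^0.5) = (k₁/k₂)·C_M^1.5.
= (0.0945×1.490^2) / (1.47×1.490^0.5) = 0.2098/1.794 = 0.117.
Since the desired path is higher order in M, keeping C_M high (PFR or concentrated feed) favours N.

0.117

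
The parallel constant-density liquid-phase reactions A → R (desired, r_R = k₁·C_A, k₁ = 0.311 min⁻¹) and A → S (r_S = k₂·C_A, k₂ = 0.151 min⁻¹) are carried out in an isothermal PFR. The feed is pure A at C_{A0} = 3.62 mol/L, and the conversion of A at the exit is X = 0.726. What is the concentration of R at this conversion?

C_A = C_{A0}(1−X) = 0.9919 mol/L.
Both paths are first order in A, so the instantaneous fraction to R is constant: dC_R/d(−C_A) = k₁/(k₁+k₂) = 0.6732.
C_R = 0.6732·(C_{A0}−C_A) = 0.6732×2.628 = 1.77 mol/L.

1.77 mol/L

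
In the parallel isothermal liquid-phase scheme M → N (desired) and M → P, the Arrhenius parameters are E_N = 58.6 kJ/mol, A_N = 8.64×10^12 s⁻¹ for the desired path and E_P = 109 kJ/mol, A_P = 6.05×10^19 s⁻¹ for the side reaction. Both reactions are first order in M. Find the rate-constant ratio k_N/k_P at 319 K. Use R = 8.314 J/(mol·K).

k_N/k_P = (A_N/A_P)·exp[−(E_N−E_P)/(RT)] = (A_N/A_P)·exp[(E_P−E_N)/(RT)].
(E_P−E_N)/(RT) = (109−58.6)×10³/(8.314×319) = 50400/2652 = 19.00.
k_N/k_P = (8.64×10^12/6.05×10^19)·exp(19.00) = 1.428×10^-7 × 1.791×10^8 = 25.6.
Since E_N < E_P, lowering the temperature improves selectivity toward N.

25.6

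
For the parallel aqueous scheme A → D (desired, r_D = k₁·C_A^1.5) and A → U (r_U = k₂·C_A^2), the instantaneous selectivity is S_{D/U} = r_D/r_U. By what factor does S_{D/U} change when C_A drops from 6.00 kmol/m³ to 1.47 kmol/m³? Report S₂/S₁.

2.02

S_{D/U} = (k₁/k₂)·C_A^-0.5, so S₂/S₁ = (C_{A,2}/C_{A,1})^-0.5.
= (1.47/6.00)^(-0.5) = (0.2450)^(-0.5) = 2.02.
Selectivity toward D rises as C_A falls — low-concentration operation is favoured.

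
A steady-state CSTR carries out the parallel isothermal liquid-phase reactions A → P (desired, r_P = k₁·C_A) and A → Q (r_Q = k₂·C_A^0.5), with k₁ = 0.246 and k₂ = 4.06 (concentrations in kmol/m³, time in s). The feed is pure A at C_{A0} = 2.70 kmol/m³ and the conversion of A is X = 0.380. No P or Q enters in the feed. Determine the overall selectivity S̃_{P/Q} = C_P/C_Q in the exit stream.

0.0784

Exit C_A = C_{A0}(1−X) = 2.70×0.620 = 1.674 kmol/m³.
In a CSTR the entire volume is at exit conditions, so r_P = 0.246×1.674 = 0.4118 and r_Q = 4.06×1.674^0.5 = 5.253.
Overall selectivity = C_P/C_Q = r_Pτ/(r_Qτ) = r_P/r_Q = 0.0784.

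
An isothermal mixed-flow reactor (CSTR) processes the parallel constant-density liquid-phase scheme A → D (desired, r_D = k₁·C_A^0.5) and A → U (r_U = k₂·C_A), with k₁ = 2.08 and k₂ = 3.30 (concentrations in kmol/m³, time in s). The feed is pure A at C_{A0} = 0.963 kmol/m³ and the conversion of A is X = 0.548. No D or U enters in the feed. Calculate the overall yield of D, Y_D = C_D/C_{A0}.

0.268

Exit C_A = C_{A0}(1−X) = 0.963×0.452 = 0.4353 kmol/m³.
In a CSTR the entire volume is at exit conditions, so r_D = 2.08×0.4353^0.5 = 1.372 and r_U = 3.30×0.4353 = 1.436.
Fraction of consumed A going to D: r_D/(r_D+r_U) = 0.4886.
C_D = 0.4886·C_{A0}·X = 0.4886×0.963×0.548 = 0.258 kmol/m³; Y_D = C_D/C_{A0} = 0.268.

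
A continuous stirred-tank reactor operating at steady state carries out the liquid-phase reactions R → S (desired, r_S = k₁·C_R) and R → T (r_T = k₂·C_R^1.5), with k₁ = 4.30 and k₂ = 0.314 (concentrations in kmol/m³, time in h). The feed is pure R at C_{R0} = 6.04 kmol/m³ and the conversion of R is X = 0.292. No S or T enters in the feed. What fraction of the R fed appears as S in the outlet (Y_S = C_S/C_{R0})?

0.254

Exit C_R = C_{R0}(1−X) = 6.04×0.708 = 4.276 kmol/m³.
In a CSTR the entire volume is at exit conditions, so r_S = 4.30×4.276 = 18.39 and r_T = 0.314×4.276^1.5 = 2.777.
Fraction of consumed R going to S: r_S/(r_S+r_T) = 0.8688.
C_S = 0.8688·C_{R0}·X = 0.8688×6.04×0.292 = 1.53 kmol/m³; Y_S = C_S/C_{R0} = 0.254.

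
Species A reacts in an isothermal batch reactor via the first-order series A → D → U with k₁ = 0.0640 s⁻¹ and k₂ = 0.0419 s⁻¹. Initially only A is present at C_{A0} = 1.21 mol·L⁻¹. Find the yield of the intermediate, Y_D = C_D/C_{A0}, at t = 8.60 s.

For first-order series with pure A initially, C_D(t) = k₁C_{A0}/(k₂−k₁)·(e^(−k₁t) − e^(−k₂t)).
e^(−k₁t) = e^(−0.0640×8.60) = e^(−0.5504) = 0.5767; e^(−k₂t) = e^(−0.3603) = 0.6974.
C_D = 0.0640×1.21/(0.0419−0.0640) × (0.5767−0.6974) = (-3.504)×(-0.1207) = 0.4230 mol·L⁻¹.
Y_D = C_D/C_{A0} = 0.4230/1.21 = 0.350.

0.350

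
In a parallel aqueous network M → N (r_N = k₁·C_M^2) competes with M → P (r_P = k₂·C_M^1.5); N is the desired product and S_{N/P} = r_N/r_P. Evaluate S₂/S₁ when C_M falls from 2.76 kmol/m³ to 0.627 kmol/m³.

0.477

S_{N/P} = (k₁/k₂)·C_M^0.5, so S₂/S₁ = (C_{M,2}/C_{M,1})^0.5.
= (0.627/2.76)^0.5 = (0.2272)^0.5 = 0.477.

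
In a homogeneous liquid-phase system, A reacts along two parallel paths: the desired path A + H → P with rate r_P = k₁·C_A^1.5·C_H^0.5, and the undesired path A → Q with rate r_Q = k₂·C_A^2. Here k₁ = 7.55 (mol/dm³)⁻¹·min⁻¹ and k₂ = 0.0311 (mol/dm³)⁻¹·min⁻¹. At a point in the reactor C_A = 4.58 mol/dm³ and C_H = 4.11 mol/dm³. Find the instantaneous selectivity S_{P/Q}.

230

S_{P/Q} = r_P/r_Q = (k₁·C_A^1.5·C_H^0.5)/(k₂·C_A^2) = (k₁/k₂)·C_A^-0.5·C_H^0.5.
= (7.55×4.580^1.5×4.110^0.5) / (0.0311×4.580^2) = 150.0/0.6524 = 230.
The undesired path is higher order in A, so low C_A (CSTR or dilute feed) favours P.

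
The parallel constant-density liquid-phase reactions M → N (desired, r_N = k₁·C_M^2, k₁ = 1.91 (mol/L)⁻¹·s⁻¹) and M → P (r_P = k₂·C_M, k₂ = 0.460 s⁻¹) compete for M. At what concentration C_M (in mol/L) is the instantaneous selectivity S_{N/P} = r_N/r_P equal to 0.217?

S_{N/P} = (k₁/k₂)·C_M ⇒ C_M = S·k₂/k₁.
= 0.217×0.460/1.91 = 0.0523 mol/L.

0.0523 mol/L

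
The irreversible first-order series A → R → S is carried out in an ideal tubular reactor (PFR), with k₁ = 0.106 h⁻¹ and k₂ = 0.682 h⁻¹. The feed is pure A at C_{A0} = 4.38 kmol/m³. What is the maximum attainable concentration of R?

For a first-order series the maximum intermediate yield is C_{R,max}/C_{A0} = (k₁/k₂)^[k₂/(k₂−k₁)].
= (0.106/0.682)^(0.682/(0.682−0.106)) = (0.1554)^(1.184) = 0.1103.
C_{R,max} = 0.1103×4.38 = 0.483 kmol/m³.

0.483 kmol/m³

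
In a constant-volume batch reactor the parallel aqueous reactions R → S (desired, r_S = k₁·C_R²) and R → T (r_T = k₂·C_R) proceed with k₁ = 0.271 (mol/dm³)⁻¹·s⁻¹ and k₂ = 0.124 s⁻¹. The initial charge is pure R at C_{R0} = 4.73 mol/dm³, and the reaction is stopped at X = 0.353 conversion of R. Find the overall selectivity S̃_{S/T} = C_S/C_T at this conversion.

8.39

C_R = C_{R0}(1−X) = 3.060 mol/dm³.
Along a PFR/batch, dC_T/dC_R = −r_T/(r_S+r_T) = −k₂/(k₂+k₁·C_R).
Integrating from C_{R0} to C_R: C_T = (0.124/0.271)·ln[(0.124+0.271·4.73)/(0.124+0.271·3.06)] = 0.4576·ln(1.406/0.9533) = 0.1777 mol/dm³.
Then C_S = (C_{R0}−C_R) − C_T = 1.670 − 0.1777 = 1.492 mol/dm³.
S̃_{S/T} = C_S/C_T = 1.492/0.1777 = 8.39.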